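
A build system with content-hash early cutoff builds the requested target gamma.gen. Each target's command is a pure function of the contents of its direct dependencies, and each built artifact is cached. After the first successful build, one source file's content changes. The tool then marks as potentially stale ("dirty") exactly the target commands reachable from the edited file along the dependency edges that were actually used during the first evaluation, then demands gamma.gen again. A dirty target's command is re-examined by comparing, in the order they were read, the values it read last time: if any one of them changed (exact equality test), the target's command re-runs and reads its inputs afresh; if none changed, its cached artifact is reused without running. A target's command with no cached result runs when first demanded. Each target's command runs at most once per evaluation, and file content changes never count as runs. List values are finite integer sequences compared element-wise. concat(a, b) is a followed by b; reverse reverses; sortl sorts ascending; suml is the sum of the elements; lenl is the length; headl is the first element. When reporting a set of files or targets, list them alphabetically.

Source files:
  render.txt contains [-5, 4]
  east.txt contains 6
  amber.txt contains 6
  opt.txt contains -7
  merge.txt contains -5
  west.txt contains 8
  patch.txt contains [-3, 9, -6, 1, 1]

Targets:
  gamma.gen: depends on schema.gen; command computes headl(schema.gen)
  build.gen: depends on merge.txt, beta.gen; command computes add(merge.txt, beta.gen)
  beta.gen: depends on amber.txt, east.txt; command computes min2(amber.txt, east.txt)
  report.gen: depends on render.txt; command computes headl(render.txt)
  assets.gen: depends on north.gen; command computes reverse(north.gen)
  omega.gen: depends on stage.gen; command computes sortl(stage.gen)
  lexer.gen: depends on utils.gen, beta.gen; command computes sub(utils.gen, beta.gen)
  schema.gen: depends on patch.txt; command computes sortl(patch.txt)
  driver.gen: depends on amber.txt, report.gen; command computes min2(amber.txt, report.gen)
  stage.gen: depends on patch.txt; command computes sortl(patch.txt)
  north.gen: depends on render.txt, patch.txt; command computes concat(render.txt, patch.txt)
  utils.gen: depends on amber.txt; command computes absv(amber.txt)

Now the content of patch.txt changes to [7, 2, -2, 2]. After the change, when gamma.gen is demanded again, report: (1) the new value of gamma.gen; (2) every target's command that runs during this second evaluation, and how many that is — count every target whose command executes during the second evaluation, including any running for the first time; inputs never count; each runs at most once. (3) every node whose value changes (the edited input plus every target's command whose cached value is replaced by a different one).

New value of gamma.gen: -2.
Target commands that run: gamma.gen, schema.gen — 2 in total.
Values that change: gamma.gen, patch.txt, schema.gen.

First evaluation (everything demanded from the output):
  schema.gen = sortl([-3, 9, -6, 1, 1]) = [-6, -3, 1, 1, 9]
  gamma.gen = headl([-6, -3, 1, 1, 9]) = -6

Propagation after the edit:
  schema.gen: runs — patch.txt [-3, 9, -6, 1, 1]->[7, 2, -2, 2]; result [-2, 2, 2, 7].
  gamma.gen: runs — schema.gen [-6, -3, 1, 1, 9]->[-2, 2, 2, 7]; result -2.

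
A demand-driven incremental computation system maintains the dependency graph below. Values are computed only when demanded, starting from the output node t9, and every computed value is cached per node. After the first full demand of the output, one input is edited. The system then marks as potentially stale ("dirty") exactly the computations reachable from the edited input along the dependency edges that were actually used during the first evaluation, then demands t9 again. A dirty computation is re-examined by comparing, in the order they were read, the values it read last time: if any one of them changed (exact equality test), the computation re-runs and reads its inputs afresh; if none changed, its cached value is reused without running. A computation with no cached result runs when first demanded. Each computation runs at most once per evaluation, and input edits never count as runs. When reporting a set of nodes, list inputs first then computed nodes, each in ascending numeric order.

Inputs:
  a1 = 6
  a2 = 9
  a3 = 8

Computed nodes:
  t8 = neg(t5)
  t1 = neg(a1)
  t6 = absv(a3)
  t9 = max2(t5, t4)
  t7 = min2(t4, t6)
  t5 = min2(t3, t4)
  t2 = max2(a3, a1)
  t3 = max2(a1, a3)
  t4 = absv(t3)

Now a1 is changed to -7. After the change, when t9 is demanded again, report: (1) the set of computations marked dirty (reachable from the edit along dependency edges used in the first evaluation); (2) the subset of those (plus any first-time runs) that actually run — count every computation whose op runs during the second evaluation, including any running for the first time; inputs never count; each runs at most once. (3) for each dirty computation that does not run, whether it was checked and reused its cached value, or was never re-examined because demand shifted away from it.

First evaluation (everything demanded from the output):
  t3 = max2(6, 8) = 8
  t4 = absv(8) = 8
  t5 = min2(8, 8) = 8
  t9 = max2(8, 8) = 8

Propagation after the edit:
  t3: runs — a1 6->-7; result 8 (same value as before).
  t4: checked — values it read are unchanged (t3 unchanged); reused cached 8 without running.
  t5: checked — values it read are unchanged (t3 unchanged, t4 unchanged); reused cached 8 without running.
  t9: checked — values it read are unchanged (t5 unchanged, t4 unchanged); reused cached 8 without running.

Key observation: the change is absorbed at t3 — it re-runs but produces the same value, and the output's value is unchanged.

Marked dirty: t3, t4, t5, t9.
Computations that run: t3 — 1 in total.
Checked but reused from cache: t4, t5, t9.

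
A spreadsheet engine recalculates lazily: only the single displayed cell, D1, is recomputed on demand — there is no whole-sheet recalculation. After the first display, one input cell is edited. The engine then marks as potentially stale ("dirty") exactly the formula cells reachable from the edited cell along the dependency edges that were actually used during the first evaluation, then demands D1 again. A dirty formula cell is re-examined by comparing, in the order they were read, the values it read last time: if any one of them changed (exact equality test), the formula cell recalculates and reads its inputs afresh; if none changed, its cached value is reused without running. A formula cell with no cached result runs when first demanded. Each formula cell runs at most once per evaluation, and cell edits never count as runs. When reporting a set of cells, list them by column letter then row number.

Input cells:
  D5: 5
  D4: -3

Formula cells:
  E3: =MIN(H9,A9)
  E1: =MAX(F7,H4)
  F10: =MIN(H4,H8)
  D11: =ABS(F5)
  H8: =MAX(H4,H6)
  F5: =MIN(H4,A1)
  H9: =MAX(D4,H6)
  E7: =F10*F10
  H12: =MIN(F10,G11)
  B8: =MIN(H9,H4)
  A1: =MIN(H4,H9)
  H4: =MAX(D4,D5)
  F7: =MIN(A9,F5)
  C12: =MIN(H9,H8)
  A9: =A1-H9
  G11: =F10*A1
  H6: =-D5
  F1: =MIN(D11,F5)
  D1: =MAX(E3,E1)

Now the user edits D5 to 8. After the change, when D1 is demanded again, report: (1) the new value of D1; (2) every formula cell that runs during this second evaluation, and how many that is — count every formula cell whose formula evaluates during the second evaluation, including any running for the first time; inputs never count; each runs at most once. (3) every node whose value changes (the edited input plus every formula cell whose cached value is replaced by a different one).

First evaluation (everything demanded from the output):
  H4 = MAX(-3, 5) = 5
  H6 = -(5) = -5
  H9 = MAX(-3, -5) = -3
  A1 = MIN(5, -3) = -3
  A9 = -3 - -3 = 0
  E3 = MIN(-3, 0) = -3
  F5 = MIN(5, -3) = -3
  F7 = MIN(0, -3) = -3
  E1 = MAX(-3, 5) = 5
  D1 = MAX(-3, 5) = 5

Propagation after the edit:
  H4: runs — D5 5->8; result 8.
  H6: runs — D5 5->8; result -8.
  H9: runs — H6 -5->-8; result -3 (same value as before).
  A1: runs — H4 5->8; result -3 (same value as before).
  A9: checked — values it read are unchanged (A1 unchanged, H9 unchanged); reused cached 0 without running.
  E3: checked — values it read are unchanged (H9 unchanged, A9 unchanged); reused cached -3 without running.
  F5: runs — H4 5->8; result -3 (same value as before).
  F7: checked — values it read are unchanged (A9 unchanged, F5 unchanged); reused cached -3 without running.
  E1: runs — H4 5->8; result 8.
  D1: runs — E1 5->8; result 8.

Key observation: the cutoff stops propagation at A9 — its inputs' values are unchanged, so it reuses its cache.

New value of D1: 8.
Formula cells that run: A1, D1, E1, F5, H4, H6, H9 — 7 in total.
Values that change: D1, D5, E1, H4, H6.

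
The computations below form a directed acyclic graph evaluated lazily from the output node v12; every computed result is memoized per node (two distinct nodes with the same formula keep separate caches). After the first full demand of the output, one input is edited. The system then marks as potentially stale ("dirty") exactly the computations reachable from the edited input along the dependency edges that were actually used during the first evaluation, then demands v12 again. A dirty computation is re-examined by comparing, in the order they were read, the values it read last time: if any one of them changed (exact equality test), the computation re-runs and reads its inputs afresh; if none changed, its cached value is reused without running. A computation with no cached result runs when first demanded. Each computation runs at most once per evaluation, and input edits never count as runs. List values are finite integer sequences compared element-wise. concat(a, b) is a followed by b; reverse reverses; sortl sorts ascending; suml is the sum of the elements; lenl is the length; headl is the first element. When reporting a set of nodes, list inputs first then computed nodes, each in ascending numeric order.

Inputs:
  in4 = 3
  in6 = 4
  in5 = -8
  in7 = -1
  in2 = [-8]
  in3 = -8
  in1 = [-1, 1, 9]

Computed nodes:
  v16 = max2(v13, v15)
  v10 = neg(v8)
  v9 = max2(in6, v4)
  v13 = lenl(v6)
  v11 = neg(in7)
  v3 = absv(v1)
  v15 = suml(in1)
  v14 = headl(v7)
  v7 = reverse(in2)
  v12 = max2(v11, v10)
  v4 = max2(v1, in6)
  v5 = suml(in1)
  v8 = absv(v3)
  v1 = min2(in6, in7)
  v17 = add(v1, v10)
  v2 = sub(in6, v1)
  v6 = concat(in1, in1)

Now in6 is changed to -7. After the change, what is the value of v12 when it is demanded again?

Demanding v12 again yields 1.

First demand of the output computes:
  v1 = min2(4, -1) = -1
  v3 = absv(-1) = 1
  v8 = absv(1) = 1
  v10 = neg(1) = -1
  v11 = neg(-1) = 1
  v12 = max2(1, -1) = 1

After the edit, cleaning proceeds:
  v1: a read changed (in6 4->-7) — executes, giving -7.
  v3: a read changed (v1 -1->-7) — executes, giving 7.
  v8: a read changed (v3 1->7) — executes, giving 7.
  v10: a read changed (v8 1->7) — executes, giving -7.
  v12: a read changed (v10 -1->-7) — executes, giving 1 — identical to its old value.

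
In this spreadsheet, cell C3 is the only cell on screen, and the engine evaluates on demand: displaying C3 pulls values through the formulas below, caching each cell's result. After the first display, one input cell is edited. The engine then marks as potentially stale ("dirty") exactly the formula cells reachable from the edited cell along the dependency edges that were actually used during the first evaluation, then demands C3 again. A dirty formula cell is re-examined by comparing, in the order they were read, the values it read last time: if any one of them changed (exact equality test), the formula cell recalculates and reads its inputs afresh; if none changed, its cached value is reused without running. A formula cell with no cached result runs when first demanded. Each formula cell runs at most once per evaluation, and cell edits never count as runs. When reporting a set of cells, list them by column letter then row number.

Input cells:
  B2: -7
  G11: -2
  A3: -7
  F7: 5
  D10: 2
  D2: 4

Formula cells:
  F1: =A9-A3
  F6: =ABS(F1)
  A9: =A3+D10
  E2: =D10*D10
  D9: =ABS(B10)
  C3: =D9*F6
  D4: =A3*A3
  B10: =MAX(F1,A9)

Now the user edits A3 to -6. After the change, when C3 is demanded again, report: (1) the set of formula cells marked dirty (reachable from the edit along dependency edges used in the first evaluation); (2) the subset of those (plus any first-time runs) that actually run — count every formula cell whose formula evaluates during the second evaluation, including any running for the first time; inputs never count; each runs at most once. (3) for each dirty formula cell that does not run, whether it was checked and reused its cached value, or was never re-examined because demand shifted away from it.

Dirty set: A9, B10, C3, D9, F1, F6.
Run set: A9, B10, F1 (3 run).
Re-examined without running (cache reused): C3, D9, F6.
The important point: at F6 every value read last time is unchanged, so the dirty flag clears without a run.

Initial pass — values computed on the first demand:
  A9 = -7 + 2 = -5
  F1 = -5 - -7 = 2
  B10 = MAX(2, -5) = 2
  D9 = ABS(2) = 2
  F6 = ABS(2) = 2
  C3 = 2 * 2 = 4

Second demand — change propagation:
  A9: re-runs because A3 -7->-6; new result -4.
  F1: re-runs because A9 -5->-4; A3 -7->-6; new result 2 (unchanged).
  B10: re-runs because A9 -5->-4; new result 2 (unchanged).
  D9: re-examined; everything it read last time is the same (B10 unchanged) — cache 2 kept, no run.
  F6: re-examined; everything it read last time is the same (F1 unchanged) — cache 2 kept, no run.
  C3: re-examined; everything it read last time is the same (D9 unchanged, F6 unchanged) — cache 4 kept, no run.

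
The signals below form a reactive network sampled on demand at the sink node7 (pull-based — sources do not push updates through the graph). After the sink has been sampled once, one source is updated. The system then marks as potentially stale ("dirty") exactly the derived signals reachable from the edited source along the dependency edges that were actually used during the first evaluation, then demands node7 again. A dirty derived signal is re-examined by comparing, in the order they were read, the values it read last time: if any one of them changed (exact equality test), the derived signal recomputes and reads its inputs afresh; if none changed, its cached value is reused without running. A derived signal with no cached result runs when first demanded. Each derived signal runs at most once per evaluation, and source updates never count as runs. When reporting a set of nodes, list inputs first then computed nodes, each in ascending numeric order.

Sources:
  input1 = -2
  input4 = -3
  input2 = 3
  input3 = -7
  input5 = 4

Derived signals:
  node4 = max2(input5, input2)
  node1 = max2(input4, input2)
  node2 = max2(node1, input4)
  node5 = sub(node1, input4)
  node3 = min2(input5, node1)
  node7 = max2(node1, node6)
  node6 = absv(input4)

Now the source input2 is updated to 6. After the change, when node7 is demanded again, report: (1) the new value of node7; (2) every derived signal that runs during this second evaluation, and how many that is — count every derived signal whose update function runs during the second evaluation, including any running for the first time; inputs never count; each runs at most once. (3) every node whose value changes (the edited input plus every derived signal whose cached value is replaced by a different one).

node7 now evaluates to 6.
Run set: node1, node7 (2 run).
Changed values: input2, node1, node7.

Initial pass — values computed on the first demand:
  node1 = max2(-3, 3) = 3
  node6 = absv(-3) = 3
  node7 = max2(3, 3) = 3

Second demand — change propagation:
  node1: re-runs because input2 3->6; new result 6.
  node7: re-runs because node1 3->6; new result 6.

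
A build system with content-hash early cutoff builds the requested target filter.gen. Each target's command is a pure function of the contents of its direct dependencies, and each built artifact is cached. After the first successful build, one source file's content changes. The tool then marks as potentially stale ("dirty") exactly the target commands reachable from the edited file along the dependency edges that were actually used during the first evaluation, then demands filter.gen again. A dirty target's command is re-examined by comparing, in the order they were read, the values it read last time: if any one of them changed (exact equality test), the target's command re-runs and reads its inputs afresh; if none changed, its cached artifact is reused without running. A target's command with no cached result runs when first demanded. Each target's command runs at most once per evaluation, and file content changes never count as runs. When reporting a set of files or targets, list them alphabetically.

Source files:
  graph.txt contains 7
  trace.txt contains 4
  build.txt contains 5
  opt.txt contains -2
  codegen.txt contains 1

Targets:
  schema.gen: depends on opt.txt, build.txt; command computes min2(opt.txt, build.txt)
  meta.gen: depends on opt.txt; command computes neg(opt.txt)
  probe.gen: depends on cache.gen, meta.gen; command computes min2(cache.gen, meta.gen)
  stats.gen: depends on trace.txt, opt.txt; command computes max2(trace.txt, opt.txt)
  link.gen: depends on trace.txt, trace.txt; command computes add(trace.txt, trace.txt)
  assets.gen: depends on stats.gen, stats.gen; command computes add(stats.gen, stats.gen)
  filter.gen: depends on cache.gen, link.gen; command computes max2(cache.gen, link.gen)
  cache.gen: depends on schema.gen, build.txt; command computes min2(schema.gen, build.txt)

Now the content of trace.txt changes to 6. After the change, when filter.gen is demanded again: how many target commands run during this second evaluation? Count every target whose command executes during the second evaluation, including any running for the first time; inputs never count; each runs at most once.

First evaluation (everything demanded from the output):
  link.gen = add(4, 4) = 8
  schema.gen = min2(-2, 5) = -2
  cache.gen = min2(-2, 5) = -2
  filter.gen = max2(-2, 8) = 8

Propagation after the edit:
  link.gen: runs — trace.txt 4->6; trace.txt 4->6; result 12.
  filter.gen: runs — link.gen 8->12; result 12.

Target commands that run: filter.gen, link.gen — 2 in total.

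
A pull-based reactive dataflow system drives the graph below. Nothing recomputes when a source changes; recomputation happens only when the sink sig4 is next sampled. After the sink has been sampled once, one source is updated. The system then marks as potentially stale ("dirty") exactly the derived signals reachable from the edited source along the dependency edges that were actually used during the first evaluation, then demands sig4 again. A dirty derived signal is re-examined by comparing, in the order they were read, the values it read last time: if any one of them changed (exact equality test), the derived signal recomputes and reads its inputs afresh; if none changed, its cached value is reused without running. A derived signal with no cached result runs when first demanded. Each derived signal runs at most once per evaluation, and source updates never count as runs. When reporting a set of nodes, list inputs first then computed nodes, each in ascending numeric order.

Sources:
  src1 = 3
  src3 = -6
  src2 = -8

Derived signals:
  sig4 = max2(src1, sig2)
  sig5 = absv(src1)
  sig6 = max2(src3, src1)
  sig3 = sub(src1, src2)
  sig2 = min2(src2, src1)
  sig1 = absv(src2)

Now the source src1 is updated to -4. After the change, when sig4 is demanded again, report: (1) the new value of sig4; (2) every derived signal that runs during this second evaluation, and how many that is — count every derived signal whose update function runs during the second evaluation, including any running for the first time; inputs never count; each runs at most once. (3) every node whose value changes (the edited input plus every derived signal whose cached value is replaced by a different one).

First evaluation (everything demanded from the output):
  sig2 = min2(-8, 3) = -8
  sig4 = max2(3, -8) = 3

Propagation after the edit:
  sig2: runs — src1 3->-4; result -8 (same value as before).
  sig4: runs — src1 3->-4; result -4.

New value of sig4: -4.
Derived signals that run: sig2, sig4 — 2 in total.
Values that change: src1, sig4.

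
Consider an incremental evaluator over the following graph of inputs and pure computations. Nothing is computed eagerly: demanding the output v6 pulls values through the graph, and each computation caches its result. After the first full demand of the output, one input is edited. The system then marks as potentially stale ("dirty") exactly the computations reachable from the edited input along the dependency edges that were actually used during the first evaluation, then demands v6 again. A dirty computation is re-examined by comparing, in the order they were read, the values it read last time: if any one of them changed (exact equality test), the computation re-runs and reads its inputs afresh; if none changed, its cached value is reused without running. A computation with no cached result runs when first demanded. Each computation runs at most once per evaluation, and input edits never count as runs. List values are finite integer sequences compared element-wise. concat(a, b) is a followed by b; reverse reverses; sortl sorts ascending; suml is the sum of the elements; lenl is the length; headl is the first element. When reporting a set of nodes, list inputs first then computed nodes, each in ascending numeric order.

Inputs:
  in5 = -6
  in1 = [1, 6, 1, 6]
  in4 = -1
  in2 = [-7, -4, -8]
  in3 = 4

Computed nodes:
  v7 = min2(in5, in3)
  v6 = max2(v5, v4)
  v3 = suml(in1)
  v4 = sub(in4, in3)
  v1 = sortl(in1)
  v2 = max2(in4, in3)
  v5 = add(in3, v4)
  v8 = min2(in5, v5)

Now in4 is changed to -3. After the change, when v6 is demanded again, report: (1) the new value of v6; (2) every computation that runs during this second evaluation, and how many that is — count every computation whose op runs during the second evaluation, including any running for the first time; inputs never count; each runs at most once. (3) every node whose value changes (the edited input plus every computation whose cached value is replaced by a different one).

Initial pass — values computed on the first demand:
  v4 = sub(-1, 4) = -5
  v5 = add(4, -5) = -1
  v6 = max2(-1, -5) = -1

Second demand — change propagation:
  v4: re-runs because in4 -1->-3; new result -7.
  v5: re-runs because v4 -5->-7; new result -3.
  v6: re-runs because v5 -1->-3; v4 -5->-7; new result -3.

v6 now evaluates to -3.
Run set: v4, v5, v6 (3 run).
Changed values: in4, v4, v5, v6.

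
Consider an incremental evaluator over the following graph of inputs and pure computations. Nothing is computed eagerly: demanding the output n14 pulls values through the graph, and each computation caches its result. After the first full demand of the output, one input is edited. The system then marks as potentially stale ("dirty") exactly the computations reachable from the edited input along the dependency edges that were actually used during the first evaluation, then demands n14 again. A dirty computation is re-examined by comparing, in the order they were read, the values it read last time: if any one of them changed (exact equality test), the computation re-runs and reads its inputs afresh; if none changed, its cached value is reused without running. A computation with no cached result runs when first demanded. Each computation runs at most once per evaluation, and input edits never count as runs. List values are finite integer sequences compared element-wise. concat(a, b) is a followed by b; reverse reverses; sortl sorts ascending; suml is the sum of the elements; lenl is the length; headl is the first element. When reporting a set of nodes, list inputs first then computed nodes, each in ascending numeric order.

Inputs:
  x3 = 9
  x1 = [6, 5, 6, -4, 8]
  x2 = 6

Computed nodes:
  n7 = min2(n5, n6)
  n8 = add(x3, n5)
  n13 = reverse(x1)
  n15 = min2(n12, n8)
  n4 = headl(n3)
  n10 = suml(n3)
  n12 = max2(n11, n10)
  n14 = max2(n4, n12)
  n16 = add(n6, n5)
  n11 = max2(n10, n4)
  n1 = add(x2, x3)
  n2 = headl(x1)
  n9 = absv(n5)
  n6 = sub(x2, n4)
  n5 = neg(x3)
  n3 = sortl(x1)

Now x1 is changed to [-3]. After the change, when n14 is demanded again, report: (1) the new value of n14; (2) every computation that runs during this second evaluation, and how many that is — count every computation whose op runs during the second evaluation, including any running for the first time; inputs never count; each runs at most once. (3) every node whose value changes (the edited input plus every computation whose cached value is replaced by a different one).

Initial pass — values computed on the first demand:
  n3 = sortl([6, 5, 6, -4, 8]) = [-4, 5, 6, 6, 8]
  n4 = headl([-4, 5, 6, 6, 8]) = -4
  n10 = suml([-4, 5, 6, 6, 8]) = 21
  n11 = max2(21, -4) = 21
  n12 = max2(21, 21) = 21
  n14 = max2(-4, 21) = 21

Second demand — change propagation:
  n3: re-runs because x1 [6, 5, 6, -4, 8]->[-3]; new result [-3].
  n4: re-runs because n3 [-4, 5, 6, 6, 8]->[-3]; new result -3.
  n10: re-runs because n3 [-4, 5, 6, 6, 8]->[-3]; new result -3.
  n11: re-runs because n10 21->-3; n4 -4->-3; new result -3.
  n12: re-runs because n11 21->-3; n10 21->-3; new result -3.
  n14: re-runs because n4 -4->-3; n12 21->-3; new result -3.

n14 now evaluates to -3.
Run set: n3, n4, n10, n11, n12, n14 (6 run).
Changed values: x1, n3, n4, n10, n11, n12, n14.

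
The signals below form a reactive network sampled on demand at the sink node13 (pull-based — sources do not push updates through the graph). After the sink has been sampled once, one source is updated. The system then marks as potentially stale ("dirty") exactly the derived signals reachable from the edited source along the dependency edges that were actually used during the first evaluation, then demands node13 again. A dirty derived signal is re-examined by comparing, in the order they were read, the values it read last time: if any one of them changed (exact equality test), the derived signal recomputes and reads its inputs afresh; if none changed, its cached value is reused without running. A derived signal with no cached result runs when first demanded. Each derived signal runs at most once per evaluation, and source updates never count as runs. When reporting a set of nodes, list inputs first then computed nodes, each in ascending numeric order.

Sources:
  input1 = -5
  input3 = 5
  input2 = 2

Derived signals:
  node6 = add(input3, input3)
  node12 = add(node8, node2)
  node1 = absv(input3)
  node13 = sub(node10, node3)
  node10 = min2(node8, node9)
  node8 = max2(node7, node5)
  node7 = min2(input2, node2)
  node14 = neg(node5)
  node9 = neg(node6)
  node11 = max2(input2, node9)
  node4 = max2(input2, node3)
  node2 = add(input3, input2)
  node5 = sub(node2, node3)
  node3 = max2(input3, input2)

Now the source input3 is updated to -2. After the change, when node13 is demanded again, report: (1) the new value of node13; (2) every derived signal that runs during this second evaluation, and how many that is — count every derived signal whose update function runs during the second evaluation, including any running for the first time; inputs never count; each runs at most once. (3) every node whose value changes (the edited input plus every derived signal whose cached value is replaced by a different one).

node13 now evaluates to -2.
Run set: node2, node3, node5, node6, node7, node8, node9, node10, node13 (9 run).
Changed values: input3, node2, node3, node5, node6, node7, node8, node9, node10, node13.

Initial pass — values computed on the first demand:
  node2 = add(5, 2) = 7
  node3 = max2(5, 2) = 5
  node5 = sub(7, 5) = 2
  node6 = add(5, 5) = 10
  node7 = min2(2, 7) = 2
  node8 = max2(2, 2) = 2
  node9 = neg(10) = -10
  node10 = min2(2, -10) = -10
  node13 = sub(-10, 5) = -15

Second demand — change propagation:
  node2: re-runs because input3 5->-2; new result 0.
  node3: re-runs because input3 5->-2; new result 2.
  node5: re-runs because node2 7->0; node3 5->2; new result -2.
  node6: re-runs because input3 5->-2; input3 5->-2; new result -4.
  node7: re-runs because node2 7->0; new result 0.
  node8: re-runs because node7 2->0; node5 2->-2; new result 0.
  node9: re-runs because node6 10->-4; new result 4.
  node10: re-runs because node8 2->0; node9 -10->4; new result 0.
  node13: re-runs because node10 -10->0; node3 5->2; new result -2.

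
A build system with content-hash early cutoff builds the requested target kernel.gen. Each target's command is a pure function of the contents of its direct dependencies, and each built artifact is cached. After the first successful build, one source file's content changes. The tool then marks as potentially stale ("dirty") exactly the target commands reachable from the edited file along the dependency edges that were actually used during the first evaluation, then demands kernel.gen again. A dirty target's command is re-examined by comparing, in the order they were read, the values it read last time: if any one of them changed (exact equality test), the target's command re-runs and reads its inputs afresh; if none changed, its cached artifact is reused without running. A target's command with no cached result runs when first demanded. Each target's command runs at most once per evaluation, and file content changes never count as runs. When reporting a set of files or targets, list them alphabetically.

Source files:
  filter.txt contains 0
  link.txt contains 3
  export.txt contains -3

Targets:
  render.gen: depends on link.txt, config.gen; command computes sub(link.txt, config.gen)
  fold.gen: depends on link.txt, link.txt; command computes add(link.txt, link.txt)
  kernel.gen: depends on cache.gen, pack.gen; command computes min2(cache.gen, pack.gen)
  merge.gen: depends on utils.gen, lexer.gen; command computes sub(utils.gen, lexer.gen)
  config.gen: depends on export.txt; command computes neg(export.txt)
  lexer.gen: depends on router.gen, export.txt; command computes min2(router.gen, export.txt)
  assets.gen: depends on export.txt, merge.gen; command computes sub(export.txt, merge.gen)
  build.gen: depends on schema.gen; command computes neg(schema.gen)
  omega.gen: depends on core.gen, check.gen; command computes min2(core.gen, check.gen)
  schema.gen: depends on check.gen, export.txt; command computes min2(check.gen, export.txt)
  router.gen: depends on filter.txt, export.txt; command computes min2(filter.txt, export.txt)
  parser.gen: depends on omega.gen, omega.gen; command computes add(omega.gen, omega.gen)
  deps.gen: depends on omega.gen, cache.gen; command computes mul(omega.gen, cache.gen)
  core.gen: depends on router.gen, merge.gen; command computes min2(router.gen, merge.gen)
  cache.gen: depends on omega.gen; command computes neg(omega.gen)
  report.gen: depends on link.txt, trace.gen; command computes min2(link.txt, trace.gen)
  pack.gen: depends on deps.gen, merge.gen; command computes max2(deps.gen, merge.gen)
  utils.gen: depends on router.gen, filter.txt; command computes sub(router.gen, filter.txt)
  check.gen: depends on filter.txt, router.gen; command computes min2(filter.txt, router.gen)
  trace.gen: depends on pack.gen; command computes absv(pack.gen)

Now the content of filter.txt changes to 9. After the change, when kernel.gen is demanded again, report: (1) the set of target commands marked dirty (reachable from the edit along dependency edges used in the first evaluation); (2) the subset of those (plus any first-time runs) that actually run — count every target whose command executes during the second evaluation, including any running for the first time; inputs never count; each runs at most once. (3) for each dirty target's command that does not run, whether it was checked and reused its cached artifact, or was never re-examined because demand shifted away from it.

Marked dirty: cache.gen, check.gen, core.gen, deps.gen, kernel.gen, lexer.gen, merge.gen, omega.gen, pack.gen, router.gen, utils.gen.
Target commands that run: cache.gen, check.gen, core.gen, deps.gen, kernel.gen, merge.gen, omega.gen, pack.gen, router.gen, utils.gen — 10 in total.
Checked but reused from cache: lexer.gen.
Key observation: the cutoff stops propagation at lexer.gen — its inputs' values are unchanged, so it reuses its cache.

First evaluation (everything demanded from the output):
  router.gen = min2(0, -3) = -3
  check.gen = min2(0, -3) = -3
  lexer.gen = min2(-3, -3) = -3
  utils.gen = sub(-3, 0) = -3
  merge.gen = sub(-3, -3) = 0
  core.gen = min2(-3, 0) = -3
  omega.gen = min2(-3, -3) = -3
  cache.gen = neg(-3) = 3
  deps.gen = mul(-3, 3) = -9
  pack.gen = max2(-9, 0) = 0
  kernel.gen = min2(3, 0) = 0

Propagation after the edit:
  router.gen: runs — filter.txt 0->9; result -3 (same value as before).
  check.gen: runs — filter.txt 0->9; result -3 (same value as before).
  lexer.gen: checked — values it read are unchanged (router.gen unchanged, export.txt unchanged); reused cached -3 without running.
  utils.gen: runs — filter.txt 0->9; result -12.
  merge.gen: runs — utils.gen -3->-12; result -9.
  core.gen: runs — merge.gen 0->-9; result -9.
  omega.gen: runs — core.gen -3->-9; result -9.
  cache.gen: runs — omega.gen -3->-9; result 9.
  deps.gen: runs — omega.gen -3->-9; cache.gen 3->9; result -81.
  pack.gen: runs — deps.gen -9->-81; merge.gen 0->-9; result -9.
  kernel.gen: runs — cache.gen 3->9; pack.gen 0->-9; result -9.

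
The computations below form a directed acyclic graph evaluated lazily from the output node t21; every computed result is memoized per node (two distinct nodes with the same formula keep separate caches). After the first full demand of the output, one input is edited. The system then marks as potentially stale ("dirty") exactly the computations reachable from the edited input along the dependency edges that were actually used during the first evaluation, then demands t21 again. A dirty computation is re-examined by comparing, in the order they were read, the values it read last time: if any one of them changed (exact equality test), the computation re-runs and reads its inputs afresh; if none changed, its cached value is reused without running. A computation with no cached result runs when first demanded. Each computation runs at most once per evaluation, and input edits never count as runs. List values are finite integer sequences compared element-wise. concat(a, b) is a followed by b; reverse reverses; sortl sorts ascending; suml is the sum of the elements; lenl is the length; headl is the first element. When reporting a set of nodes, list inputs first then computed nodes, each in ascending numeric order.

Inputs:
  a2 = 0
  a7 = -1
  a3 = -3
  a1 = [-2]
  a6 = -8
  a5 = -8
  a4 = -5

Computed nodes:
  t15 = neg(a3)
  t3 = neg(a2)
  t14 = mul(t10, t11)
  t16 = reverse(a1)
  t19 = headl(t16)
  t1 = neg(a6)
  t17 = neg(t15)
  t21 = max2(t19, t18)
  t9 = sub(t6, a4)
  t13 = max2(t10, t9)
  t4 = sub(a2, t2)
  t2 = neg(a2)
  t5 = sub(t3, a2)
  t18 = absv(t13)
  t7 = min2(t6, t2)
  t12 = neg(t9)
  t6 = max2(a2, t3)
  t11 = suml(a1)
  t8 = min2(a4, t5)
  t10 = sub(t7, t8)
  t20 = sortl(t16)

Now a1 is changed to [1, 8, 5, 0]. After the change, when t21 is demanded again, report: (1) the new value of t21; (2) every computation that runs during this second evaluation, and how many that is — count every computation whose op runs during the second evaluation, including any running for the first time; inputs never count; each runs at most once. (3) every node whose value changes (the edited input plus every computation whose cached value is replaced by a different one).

First demand of the output computes:
  t2 = neg(0) = 0
  t3 = neg(0) = 0
  t5 = sub(0, 0) = 0
  t6 = max2(0, 0) = 0
  t7 = min2(0, 0) = 0
  t8 = min2(-5, 0) = -5
  t9 = sub(0, -5) = 5
  t10 = sub(0, -5) = 5
  t13 = max2(5, 5) = 5
  t16 = reverse([-2]) = [-2]
  t18 = absv(5) = 5
  t19 = headl([-2]) = -2
  t21 = max2(-2, 5) = 5

After the edit, cleaning proceeds:
  t16: a read changed (a1 [-2]->[1, 8, 5, 0]) — executes, giving [0, 5, 8, 1].
  t19: a read changed (t16 [-2]->[0, 5, 8, 1]) — executes, giving 0.
  t21: a read changed (t19 -2->0) — executes, giving 5 — identical to its old value.

Demanding t21 again yields 5.
3 computations run: t16, t19, t21.
The nodes whose values change: a1, t16, t19.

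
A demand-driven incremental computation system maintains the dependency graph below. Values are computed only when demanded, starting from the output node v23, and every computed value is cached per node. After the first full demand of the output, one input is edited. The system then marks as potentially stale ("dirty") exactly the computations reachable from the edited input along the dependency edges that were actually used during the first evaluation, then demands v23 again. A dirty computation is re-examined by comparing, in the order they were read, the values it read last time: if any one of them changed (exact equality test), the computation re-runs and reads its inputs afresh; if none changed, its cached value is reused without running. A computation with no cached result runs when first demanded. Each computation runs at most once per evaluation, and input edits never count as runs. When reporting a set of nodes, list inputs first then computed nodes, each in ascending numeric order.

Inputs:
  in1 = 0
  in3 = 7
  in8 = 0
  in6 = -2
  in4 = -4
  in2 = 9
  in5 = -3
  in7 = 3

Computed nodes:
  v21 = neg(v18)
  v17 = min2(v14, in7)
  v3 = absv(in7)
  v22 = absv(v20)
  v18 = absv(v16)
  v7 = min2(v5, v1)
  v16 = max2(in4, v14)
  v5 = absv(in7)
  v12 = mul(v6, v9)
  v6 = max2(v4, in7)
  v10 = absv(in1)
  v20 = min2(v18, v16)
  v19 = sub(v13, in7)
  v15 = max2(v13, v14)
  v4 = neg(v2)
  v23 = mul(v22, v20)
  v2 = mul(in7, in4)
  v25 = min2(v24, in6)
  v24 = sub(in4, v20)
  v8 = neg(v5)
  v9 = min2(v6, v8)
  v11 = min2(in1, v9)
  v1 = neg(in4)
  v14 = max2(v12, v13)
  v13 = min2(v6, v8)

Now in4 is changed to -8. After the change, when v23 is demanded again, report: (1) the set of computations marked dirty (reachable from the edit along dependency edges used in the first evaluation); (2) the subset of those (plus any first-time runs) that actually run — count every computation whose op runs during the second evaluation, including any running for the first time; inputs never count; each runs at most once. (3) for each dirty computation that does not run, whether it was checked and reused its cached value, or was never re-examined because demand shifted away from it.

First evaluation (everything demanded from the output):
  v2 = mul(3, -4) = -12
  v4 = neg(-12) = 12
  v5 = absv(3) = 3
  v6 = max2(12, 3) = 12
  v8 = neg(3) = -3
  v9 = min2(12, -3) = -3
  v12 = mul(12, -3) = -36
  v13 = min2(12, -3) = -3
  v14 = max2(-36, -3) = -3
  v16 = max2(-4, -3) = -3
  v18 = absv(-3) = 3
  v20 = min2(3, -3) = -3
  v22 = absv(-3) = 3
  v23 = mul(3, -3) = -9

Propagation after the edit:
  v2: runs — in4 -4->-8; result -24.
  v4: runs — v2 -12->-24; result 24.
  v6: runs — v4 12->24; result 24.
  v9: runs — v6 12->24; result -3 (same value as before).
  v12: runs — v6 12->24; result -72.
  v13: runs — v6 12->24; result -3 (same value as before).
  v14: runs — v12 -36->-72; result -3 (same value as before).
  v16: runs — in4 -4->-8; result -3 (same value as before).
  v18: checked — values it read are unchanged (v16 unchanged); reused cached 3 without running.
  v20: checked — values it read are unchanged (v18 unchanged, v16 unchanged); reused cached -3 without running.
  v22: checked — values it read are unchanged (v20 unchanged); reused cached 3 without running.
  v23: checked — values it read are unchanged (v22 unchanged, v20 unchanged); reused cached -9 without running.

Key observation: the cutoff stops propagation at v18 — its inputs' values are unchanged, so it reuses its cache.

Marked dirty: v2, v4, v6, v9, v12, v13, v14, v16, v18, v20, v22, v23.
Computations that run: v2, v4, v6, v9, v12, v13, v14, v16 — 8 in total.
Checked but reused from cache: v18, v20, v22, v23.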